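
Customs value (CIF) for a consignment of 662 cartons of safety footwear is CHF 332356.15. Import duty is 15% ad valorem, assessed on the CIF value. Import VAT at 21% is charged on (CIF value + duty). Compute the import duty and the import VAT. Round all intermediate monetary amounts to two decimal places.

Import duty: CHF 49853.42; import VAT: CHF 80264.01

Import duty = 332356.15 × 15% = 49853.42
VAT base = CIF + duty = 332356.15 + 49853.42 = 382209.57
Import VAT = 382209.57 × 21% = 80264.01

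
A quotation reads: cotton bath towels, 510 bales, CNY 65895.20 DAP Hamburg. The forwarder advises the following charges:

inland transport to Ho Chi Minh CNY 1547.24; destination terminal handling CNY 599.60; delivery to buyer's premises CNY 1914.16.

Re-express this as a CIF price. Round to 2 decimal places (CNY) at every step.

Not relevant to the conversion: inland to port — on the seller under both DAP and CIF; already in the DAP price and stays in the CIF price.
From DAP to CIF, the seller no longer bears: destination terminal, delivery.
CIF price = 65895.20 − 599.60 − 1914.16 = 63381.44

CIF price: CNY 63381.44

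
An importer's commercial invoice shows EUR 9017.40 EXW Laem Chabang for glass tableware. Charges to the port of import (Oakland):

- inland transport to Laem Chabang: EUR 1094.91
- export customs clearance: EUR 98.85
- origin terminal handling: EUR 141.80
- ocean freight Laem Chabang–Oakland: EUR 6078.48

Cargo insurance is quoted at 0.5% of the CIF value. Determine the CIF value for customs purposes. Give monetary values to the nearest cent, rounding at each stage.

Let C be the CIF value. C = EXW price + pre-shipment costs + freight + 0.5% × C
C − 0.5% × C = 9017.40 + 1094.91 + 98.85 + 141.80 + 6078.48
0.995 × C = 16431.44
C = 16431.44 / 0.995 = 16514.01
Insurance premium = 0.5% × 16514.01 = 82.57

CIF value: EUR 16514.01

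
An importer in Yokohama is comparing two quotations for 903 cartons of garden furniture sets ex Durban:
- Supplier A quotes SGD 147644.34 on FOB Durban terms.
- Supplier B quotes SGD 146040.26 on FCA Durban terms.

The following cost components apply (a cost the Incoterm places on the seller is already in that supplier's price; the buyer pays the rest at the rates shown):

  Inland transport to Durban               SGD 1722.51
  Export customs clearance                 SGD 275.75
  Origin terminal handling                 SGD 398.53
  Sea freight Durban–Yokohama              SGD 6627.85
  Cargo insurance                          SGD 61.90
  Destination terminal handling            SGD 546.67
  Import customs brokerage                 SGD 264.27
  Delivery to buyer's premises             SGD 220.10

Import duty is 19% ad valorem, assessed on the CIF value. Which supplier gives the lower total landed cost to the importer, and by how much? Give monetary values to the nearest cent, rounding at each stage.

Supplier A (FOB):
CIF value = FOB price + freight + insurance = 147644.34 + 6627.85 + 61.90 = 154334.09
Import duty = 154334.09 × 19% = 29323.48
Buyer bears (A): 6627.85 + 61.90 + 546.67 + 264.27 + 220.10 = 7720.79
Landed cost (A) = invoice 147644.34 + 7720.79 + duty 29323.48 = 184688.61
Supplier B (FCA):
CIF value = FCA price + origin terminal + freight + insurance = 146040.26 + 398.53 + 6627.85 + 61.90 = 153128.54
Import duty = 153128.54 × 19% = 29094.42
Buyer bears (B): 398.53 + 6627.85 + 61.90 + 546.67 + 264.27 + 220.10 = 8119.32
Landed cost (B) = invoice 146040.26 + 8119.32 + duty 29094.42 = 183254.00
Difference = |184688.61 − 183254.00| = 1434.61

Supplier B is cheaper by SGD 1434.61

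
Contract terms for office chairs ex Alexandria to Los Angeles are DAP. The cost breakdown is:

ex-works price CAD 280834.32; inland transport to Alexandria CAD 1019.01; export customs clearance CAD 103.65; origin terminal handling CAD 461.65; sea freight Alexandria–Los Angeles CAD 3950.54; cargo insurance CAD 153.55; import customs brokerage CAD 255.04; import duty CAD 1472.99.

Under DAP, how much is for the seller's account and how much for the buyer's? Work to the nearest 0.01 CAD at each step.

Seller: CAD 286522.72; buyer: CAD 1728.03

DAP: the seller bears all costs to the named destination except import duty and clearance.
Seller's account: goods 280834.32 + inland to port 1019.01 + export clearance 103.65 + origin terminal 461.65 + freight 3950.54 + insurance 153.55 = 286522.72
Buyer's account: brokerage 255.04 + duty 1472.99 = 1728.03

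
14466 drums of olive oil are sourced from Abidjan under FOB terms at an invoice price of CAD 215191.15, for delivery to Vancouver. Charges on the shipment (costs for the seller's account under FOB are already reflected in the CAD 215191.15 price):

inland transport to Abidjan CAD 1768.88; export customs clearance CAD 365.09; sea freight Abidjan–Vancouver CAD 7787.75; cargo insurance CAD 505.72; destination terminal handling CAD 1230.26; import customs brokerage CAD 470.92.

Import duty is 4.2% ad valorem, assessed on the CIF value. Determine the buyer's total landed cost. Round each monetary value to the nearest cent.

Total landed cost: CAD 234572.15

FOB: the seller bears costs until goods are on board at the origin port; the buyer bears freight, insurance and all costs thereafter.
Already in the invoice (seller's account under FOB): inland to port, export clearance — exclude.
CIF value = FOB price + freight + insurance = 215191.15 + 7787.75 + 505.72 = 223484.62
Import duty = 223484.62 × 4.2% = 9386.35
Buyer bears: freight 7787.75 + insurance 505.72 + destination terminal 1230.26 + brokerage 470.92 + duty 9386.35 = 19381.00
Landed cost = invoice 215191.15 + 19381.00 = 234572.15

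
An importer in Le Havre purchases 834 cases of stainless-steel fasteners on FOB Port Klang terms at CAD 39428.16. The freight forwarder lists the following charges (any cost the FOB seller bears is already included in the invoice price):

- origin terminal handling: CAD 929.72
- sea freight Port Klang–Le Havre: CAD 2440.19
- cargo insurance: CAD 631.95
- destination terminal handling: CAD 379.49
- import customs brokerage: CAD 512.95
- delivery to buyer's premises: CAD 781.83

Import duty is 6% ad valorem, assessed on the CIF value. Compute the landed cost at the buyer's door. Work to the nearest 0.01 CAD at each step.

FOB: the seller bears costs until goods are on board at the origin port; the buyer bears freight, insurance and all costs thereafter.
Already in the invoice (seller's account under FOB): origin terminal — exclude.
CIF value = FOB price + freight + insurance = 39428.16 + 2440.19 + 631.95 = 42500.30
Import duty = 42500.30 × 6% = 2550.02
Buyer bears: freight 2440.19 + insurance 631.95 + destination terminal 379.49 + brokerage 512.95 + delivery 781.83 + duty 2550.02 = 7296.43
Landed cost = invoice 39428.16 + 7296.43 = 46724.59

Total landed cost: CAD 46724.59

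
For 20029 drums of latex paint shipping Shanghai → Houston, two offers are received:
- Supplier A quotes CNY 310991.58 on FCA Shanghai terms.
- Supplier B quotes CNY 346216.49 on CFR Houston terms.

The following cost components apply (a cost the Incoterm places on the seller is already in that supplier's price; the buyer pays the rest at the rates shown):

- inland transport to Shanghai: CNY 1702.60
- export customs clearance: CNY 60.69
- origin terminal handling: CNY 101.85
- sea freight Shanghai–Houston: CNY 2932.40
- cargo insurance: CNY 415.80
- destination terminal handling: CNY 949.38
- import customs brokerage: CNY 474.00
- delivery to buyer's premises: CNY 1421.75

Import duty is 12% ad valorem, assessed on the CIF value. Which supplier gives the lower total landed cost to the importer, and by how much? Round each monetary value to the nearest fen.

Supplier A (FCA):
CIF value = FCA price + origin terminal + freight + insurance = 310991.58 + 101.85 + 2932.40 + 415.80 = 314441.63
Import duty = 314441.63 × 12% = 37733.00
Buyer bears (A): 101.85 + 2932.40 + 415.80 + 949.38 + 474.00 + 1421.75 = 6295.18
Landed cost (A) = invoice 310991.58 + 6295.18 + duty 37733.00 = 355019.76
Supplier B (CFR):
CIF value = CFR price + insurance = 346216.49 + 415.80 = 346632.29
Import duty = 346632.29 × 12% = 41595.87
Buyer bears (B): 415.80 + 949.38 + 474.00 + 1421.75 = 3260.93
Landed cost (B) = invoice 346216.49 + 3260.93 + duty 41595.87 = 391073.29
Difference = |355019.76 − 391073.29| = 36053.53

Supplier A is cheaper by CNY 36053.53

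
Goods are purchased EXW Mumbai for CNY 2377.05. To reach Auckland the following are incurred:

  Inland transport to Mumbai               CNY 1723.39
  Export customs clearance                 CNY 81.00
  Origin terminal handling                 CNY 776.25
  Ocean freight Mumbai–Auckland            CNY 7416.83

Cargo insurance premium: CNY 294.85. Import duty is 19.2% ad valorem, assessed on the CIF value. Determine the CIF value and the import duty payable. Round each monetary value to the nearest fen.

CIF value: CNY 12669.37; import duty: CNY 2432.52

CIF = EXW price + pre-shipment costs + freight + insurance
CIF = 2377.05 + 1723.39 + 81.00 + 776.25 + 7416.83 + 294.85 = 12669.37
Import duty = 12669.37 × 19.2% = 2432.52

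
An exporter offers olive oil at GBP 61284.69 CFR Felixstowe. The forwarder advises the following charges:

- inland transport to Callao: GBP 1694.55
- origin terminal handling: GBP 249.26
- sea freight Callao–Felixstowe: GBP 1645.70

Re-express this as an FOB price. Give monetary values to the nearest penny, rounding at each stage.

Not relevant to the conversion: inland to port, origin terminal — on the seller under both CFR and FOB; already in the CFR price and stays in the FOB price.
From CFR to FOB, the seller no longer bears: freight.
FOB price = 61284.69 − 1645.70 = 59638.99

FOB price: GBP 59638.99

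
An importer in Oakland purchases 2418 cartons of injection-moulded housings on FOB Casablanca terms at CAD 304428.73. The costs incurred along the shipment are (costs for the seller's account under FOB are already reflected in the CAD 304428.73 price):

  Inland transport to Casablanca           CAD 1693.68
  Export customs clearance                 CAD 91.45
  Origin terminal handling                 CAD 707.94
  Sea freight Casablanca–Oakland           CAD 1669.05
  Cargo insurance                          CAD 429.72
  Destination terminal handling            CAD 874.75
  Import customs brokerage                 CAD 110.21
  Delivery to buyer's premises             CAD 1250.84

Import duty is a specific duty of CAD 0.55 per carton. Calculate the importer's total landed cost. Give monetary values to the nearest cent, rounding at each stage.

Total landed cost: CAD 310093.20

FOB: the seller bears costs until goods are on board at the origin port; the buyer bears freight, insurance and all costs thereafter.
Already in the invoice (seller's account under FOB): inland to port, export clearance, origin terminal — exclude.
CIF value = FOB price + freight + insurance = 304428.73 + 1669.05 + 429.72 = 306527.50
Import duty = 2418 × 0.55 = 1329.90
Buyer bears: freight 1669.05 + insurance 429.72 + destination terminal 874.75 + brokerage 110.21 + delivery 1250.84 + duty 1329.90 = 5664.47
Landed cost = invoice 304428.73 + 5664.47 = 310093.20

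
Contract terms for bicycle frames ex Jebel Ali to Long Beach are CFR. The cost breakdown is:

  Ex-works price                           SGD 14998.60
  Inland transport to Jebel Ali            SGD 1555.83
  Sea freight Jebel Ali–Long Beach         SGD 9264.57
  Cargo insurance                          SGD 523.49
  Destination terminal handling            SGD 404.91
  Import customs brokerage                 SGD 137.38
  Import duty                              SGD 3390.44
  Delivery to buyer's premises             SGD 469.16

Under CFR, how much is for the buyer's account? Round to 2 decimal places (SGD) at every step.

Buyer's account: SGD 4925.38

CFR: the seller pays costs through ocean freight to the destination port, but not insurance.
Seller's account: goods 14998.60 + inland to port 1555.83 + freight 9264.57 = 25819.00
Buyer's account: insurance 523.49 + destination terminal 404.91 + brokerage 137.38 + duty 3390.44 + delivery 469.16 = 4925.38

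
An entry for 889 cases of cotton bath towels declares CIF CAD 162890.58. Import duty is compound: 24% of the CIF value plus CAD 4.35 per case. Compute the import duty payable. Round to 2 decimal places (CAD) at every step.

Ad valorem component: 162890.58 × 24% = 39093.74
Specific component: 889 × 4.35 = 3867.15
Import duty = 39093.74 + 3867.15 = 42960.89

Import duty: CAD 42960.89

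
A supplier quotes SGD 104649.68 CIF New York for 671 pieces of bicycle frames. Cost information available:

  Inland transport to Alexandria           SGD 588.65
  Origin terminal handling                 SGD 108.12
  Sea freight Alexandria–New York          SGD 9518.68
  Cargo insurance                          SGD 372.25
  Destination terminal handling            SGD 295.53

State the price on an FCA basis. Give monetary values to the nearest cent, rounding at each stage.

FCA price: SGD 94650.63

Not relevant to the conversion: inland to port — on the seller under both CIF and FCA; already in the CIF price and stays in the FCA price. destination terminal — on the buyer under both terms; not part of either seller's price.
From CIF to FCA, the seller no longer bears: origin terminal, freight, insurance.
FCA price = 104649.68 − 108.12 − 9518.68 − 372.25 = 94650.63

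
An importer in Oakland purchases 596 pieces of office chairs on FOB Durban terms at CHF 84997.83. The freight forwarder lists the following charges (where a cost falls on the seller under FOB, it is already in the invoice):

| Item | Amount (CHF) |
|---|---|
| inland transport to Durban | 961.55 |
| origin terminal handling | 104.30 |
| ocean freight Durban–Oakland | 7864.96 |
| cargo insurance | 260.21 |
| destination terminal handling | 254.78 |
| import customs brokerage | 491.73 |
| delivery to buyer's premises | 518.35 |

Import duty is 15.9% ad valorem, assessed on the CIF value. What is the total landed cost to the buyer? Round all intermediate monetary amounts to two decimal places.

FOB: the seller bears costs until goods are on board at the origin port; the buyer bears freight, insurance and all costs thereafter.
Already in the invoice (seller's account under FOB): inland to port, origin terminal — exclude.
CIF value = FOB price + freight + insurance = 84997.83 + 7864.96 + 260.21 = 93123.00
Import duty = 93123.00 × 15.9% = 14806.56
Buyer bears: freight 7864.96 + insurance 260.21 + destination terminal 254.78 + brokerage 491.73 + delivery 518.35 + duty 14806.56 = 24196.59
Landed cost = invoice 84997.83 + 24196.59 = 109194.42

Total landed cost: CHF 109194.42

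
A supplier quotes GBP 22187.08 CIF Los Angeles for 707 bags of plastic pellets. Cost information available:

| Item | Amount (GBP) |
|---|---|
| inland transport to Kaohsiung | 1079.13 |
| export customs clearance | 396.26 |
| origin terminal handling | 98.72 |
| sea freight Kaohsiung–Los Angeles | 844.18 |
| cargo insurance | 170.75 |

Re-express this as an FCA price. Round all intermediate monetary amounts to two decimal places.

FCA price: GBP 21073.43

Not relevant to the conversion: export clearance, inland to port — on the seller under both CIF and FCA; already in the CIF price and stays in the FCA price.
From CIF to FCA, the seller no longer bears: origin terminal, freight, insurance.
FCA price = 22187.08 − 98.72 − 844.18 − 170.75 = 21073.43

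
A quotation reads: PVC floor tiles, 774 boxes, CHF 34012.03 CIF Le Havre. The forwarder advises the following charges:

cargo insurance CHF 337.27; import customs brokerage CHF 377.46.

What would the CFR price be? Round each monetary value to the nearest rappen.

CFR price: CHF 33674.76

Not relevant to the conversion: brokerage — on the buyer under both terms; not part of either seller's price.
From CIF to CFR, the seller no longer bears: insurance.
CFR price = 34012.03 − 337.27 = 33674.76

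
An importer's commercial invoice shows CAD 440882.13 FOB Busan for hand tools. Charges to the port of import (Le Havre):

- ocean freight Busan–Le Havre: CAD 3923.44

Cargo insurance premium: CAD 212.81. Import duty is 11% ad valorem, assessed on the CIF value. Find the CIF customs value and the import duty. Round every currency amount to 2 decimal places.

CIF value: CAD 445018.38; import duty: CAD 48952.02

CIF = FOB price + freight + insurance
CIF = 440882.13 + 3923.44 + 212.81 = 445018.38
Import duty = 445018.38 × 11% = 48952.02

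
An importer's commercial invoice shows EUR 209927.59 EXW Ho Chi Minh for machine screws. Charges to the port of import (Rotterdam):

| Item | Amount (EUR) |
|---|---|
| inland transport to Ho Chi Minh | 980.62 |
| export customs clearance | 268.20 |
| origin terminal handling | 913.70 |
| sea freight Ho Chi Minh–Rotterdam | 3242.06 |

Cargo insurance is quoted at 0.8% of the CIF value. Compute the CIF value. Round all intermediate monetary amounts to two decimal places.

Let C be the CIF value. C = EXW price + pre-shipment costs + freight + 0.8% × C
C − 0.8% × C = 209927.59 + 980.62 + 268.20 + 913.70 + 3242.06
0.992 × C = 215332.17
C = 215332.17 / 0.992 = 217068.72
Insurance premium = 0.8% × 217068.72 = 1736.55

CIF value: EUR 217068.72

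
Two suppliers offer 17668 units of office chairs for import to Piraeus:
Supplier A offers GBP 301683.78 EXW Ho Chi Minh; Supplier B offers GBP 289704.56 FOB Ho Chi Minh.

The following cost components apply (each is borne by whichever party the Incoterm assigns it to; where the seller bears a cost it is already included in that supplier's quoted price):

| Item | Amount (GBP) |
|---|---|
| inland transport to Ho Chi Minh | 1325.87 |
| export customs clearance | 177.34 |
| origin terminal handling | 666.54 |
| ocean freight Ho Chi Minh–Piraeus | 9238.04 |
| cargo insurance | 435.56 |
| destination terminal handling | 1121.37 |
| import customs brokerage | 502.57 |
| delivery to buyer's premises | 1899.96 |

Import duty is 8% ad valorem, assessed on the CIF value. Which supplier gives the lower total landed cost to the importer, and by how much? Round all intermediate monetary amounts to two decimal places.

Supplier A (EXW):
CIF value = EXW price + inland to port + export clearance + origin terminal + freight + insurance = 301683.78 + 1325.87 + 177.34 + 666.54 + 9238.04 + 435.56 = 313527.13
Import duty = 313527.13 × 8% = 25082.17
Buyer bears (A): 1325.87 + 177.34 + 666.54 + 9238.04 + 435.56 + 1121.37 + 502.57 + 1899.96 = 15367.25
Landed cost (A) = invoice 301683.78 + 15367.25 + duty 25082.17 = 342133.20
Supplier B (FOB):
CIF value = FOB price + freight + insurance = 289704.56 + 9238.04 + 435.56 = 299378.16
Import duty = 299378.16 × 8% = 23950.25
Buyer bears (B): 9238.04 + 435.56 + 1121.37 + 502.57 + 1899.96 = 13197.50
Landed cost (B) = invoice 289704.56 + 13197.50 + duty 23950.25 = 326852.31
Difference = |342133.20 − 326852.31| = 15280.89

Supplier B is cheaper by GBP 15280.89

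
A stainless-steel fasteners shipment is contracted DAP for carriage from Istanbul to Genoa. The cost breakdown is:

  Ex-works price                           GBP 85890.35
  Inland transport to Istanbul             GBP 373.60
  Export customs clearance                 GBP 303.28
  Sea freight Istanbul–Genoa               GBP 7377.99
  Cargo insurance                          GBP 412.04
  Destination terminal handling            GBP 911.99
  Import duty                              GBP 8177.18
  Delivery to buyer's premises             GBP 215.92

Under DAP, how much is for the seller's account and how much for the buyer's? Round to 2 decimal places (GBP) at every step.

Seller: GBP 95485.17; buyer: GBP 8177.18

DAP: the seller bears all costs to the named destination except import duty and clearance.
Seller's account: goods 85890.35 + inland to port 373.60 + export clearance 303.28 + freight 7377.99 + insurance 412.04 + destination terminal 911.99 + delivery 215.92 = 95485.17
Buyer's account: duty 8177.18 = 8177.18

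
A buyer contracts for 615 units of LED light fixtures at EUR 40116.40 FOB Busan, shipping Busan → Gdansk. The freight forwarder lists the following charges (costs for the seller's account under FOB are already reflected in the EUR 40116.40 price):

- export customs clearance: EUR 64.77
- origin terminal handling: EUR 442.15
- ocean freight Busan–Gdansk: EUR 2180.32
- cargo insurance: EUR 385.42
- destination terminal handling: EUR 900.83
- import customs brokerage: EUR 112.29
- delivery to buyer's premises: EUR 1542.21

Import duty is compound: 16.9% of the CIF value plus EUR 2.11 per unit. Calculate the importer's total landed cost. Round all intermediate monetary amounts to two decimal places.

Total landed cost: EUR 53748.40

FOB: the seller bears costs until goods are on board at the origin port; the buyer bears freight, insurance and all costs thereafter.
Already in the invoice (seller's account under FOB): export clearance, origin terminal — exclude.
CIF value = FOB price + freight + insurance = 40116.40 + 2180.32 + 385.42 = 42682.14
Ad valorem component: 42682.14 × 16.9% = 7213.28
Specific component: 615 × 2.11 = 1297.65
Import duty = 7213.28 + 1297.65 = 8510.93
Buyer bears: freight 2180.32 + insurance 385.42 + destination terminal 900.83 + brokerage 112.29 + delivery 1542.21 + duty 8510.93 = 13632.00
Landed cost = invoice 40116.40 + 13632.00 = 53748.40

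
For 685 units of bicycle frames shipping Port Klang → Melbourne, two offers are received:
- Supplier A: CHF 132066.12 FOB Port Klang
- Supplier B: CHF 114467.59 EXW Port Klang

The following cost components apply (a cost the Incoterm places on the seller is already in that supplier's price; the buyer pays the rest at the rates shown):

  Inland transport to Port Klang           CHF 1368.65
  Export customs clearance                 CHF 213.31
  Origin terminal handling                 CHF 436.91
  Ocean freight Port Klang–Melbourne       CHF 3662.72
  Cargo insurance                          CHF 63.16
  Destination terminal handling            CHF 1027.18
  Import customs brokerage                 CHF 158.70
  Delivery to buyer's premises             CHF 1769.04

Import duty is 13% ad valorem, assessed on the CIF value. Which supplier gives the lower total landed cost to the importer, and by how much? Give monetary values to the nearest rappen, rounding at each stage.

Supplier B is cheaper by CHF 17605.02

Supplier A (FOB):
CIF value = FOB price + freight + insurance = 132066.12 + 3662.72 + 63.16 = 135792.00
Import duty = 135792.00 × 13% = 17652.96
Buyer bears (A): 3662.72 + 63.16 + 1027.18 + 158.70 + 1769.04 = 6680.80
Landed cost (A) = invoice 132066.12 + 6680.80 + duty 17652.96 = 156399.88
Supplier B (EXW):
CIF value = EXW price + inland to port + export clearance + origin terminal + freight + insurance = 114467.59 + 1368.65 + 213.31 + 436.91 + 3662.72 + 63.16 = 120212.34
Import duty = 120212.34 × 13% = 15627.60
Buyer bears (B): 1368.65 + 213.31 + 436.91 + 3662.72 + 63.16 + 1027.18 + 158.70 + 1769.04 = 8699.67
Landed cost (B) = invoice 114467.59 + 8699.67 + duty 15627.60 = 138794.86
Difference = |156399.88 − 138794.86| = 17605.02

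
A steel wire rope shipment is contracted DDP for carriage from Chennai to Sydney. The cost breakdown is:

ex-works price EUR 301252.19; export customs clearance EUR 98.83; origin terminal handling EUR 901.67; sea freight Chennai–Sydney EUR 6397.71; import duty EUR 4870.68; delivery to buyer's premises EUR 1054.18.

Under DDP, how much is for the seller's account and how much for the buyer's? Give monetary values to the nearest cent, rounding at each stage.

Seller: EUR 314575.26; buyer: EUR 0.00

DDP: the seller bears all costs including import duty.
Seller's account: goods 301252.19 + export clearance 98.83 + origin terminal 901.67 + freight 6397.71 + duty 4870.68 + delivery 1054.18 = 314575.26
Buyer's account: 0.00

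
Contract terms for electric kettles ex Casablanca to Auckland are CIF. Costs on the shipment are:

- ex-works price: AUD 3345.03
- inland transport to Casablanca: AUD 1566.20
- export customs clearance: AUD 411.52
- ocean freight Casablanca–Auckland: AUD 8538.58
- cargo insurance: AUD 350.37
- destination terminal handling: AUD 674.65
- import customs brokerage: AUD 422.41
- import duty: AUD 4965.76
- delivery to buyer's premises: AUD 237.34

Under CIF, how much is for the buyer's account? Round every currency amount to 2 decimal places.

CIF: the seller pays costs through ocean freight and marine insurance to the destination port.
Seller's account: goods 3345.03 + inland to port 1566.20 + export clearance 411.52 + freight 8538.58 + insurance 350.37 = 14211.70
Buyer's account: destination terminal 674.65 + brokerage 422.41 + duty 4965.76 + delivery 237.34 = 6300.16

Buyer's account: AUD 6300.16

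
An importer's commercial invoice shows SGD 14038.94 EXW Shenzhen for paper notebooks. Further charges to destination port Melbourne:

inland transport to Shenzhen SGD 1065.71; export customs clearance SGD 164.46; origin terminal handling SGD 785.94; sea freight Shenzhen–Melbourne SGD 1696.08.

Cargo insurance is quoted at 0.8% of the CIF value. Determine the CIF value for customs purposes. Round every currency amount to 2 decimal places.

CIF value: SGD 17894.28

Let C be the CIF value. C = EXW price + pre-shipment costs + freight + 0.8% × C
C − 0.8% × C = 14038.94 + 1065.71 + 164.46 + 785.94 + 1696.08
0.992 × C = 17751.13
C = 17751.13 / 0.992 = 17894.28
Insurance premium = 0.8% × 17894.28 = 143.15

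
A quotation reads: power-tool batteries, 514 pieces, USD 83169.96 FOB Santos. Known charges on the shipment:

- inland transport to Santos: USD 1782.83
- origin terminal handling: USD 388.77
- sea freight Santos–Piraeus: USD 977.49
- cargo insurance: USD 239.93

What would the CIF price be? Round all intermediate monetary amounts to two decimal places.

Not relevant to the conversion: inland to port, origin terminal — on the seller under both FOB and CIF; already in the FOB price and stays in the CIF price.
From FOB to CIF, the seller additionally bears: freight, insurance.
CIF price = 83169.96 + 977.49 + 239.93 = 84387.38

CIF price: USD 84387.38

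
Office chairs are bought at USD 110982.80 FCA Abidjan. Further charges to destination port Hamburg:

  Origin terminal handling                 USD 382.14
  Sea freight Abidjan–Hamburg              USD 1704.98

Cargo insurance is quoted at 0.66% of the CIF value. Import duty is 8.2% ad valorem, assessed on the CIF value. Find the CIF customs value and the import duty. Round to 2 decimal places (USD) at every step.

CIF value: USD 113821.14; import duty: USD 9333.33

Let C be the CIF value. C = FCA price + pre-shipment costs + freight + 0.66% × C
C − 0.66% × C = 110982.80 + 382.14 + 1704.98
0.9934 × C = 113069.92
C = 113069.92 / 0.9934 = 113821.14
Insurance premium = 0.66% × 113821.14 = 751.22
Import duty = 113821.14 × 8.2% = 9333.33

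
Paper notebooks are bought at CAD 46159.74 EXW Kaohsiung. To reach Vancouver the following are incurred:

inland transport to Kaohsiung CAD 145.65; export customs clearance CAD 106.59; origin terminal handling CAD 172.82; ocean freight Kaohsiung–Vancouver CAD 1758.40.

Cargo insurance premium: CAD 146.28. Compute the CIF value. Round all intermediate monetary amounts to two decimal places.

CIF value: CAD 48489.48

CIF = EXW price + pre-shipment costs + freight + insurance
CIF = 46159.74 + 145.65 + 106.59 + 172.82 + 1758.40 + 146.28 = 48489.48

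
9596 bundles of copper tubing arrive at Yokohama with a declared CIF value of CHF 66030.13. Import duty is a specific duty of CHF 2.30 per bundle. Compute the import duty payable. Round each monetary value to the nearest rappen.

Import duty: CHF 22070.80

Import duty = 9596 × 2.30 = 22070.80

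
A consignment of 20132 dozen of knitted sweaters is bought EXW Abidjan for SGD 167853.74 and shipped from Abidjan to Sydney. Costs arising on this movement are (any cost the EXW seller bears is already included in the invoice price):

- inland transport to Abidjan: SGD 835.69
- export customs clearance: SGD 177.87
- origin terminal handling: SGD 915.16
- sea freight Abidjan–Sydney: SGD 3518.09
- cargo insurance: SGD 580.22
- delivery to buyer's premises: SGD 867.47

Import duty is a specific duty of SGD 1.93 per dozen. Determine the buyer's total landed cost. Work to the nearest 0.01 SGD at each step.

Total landed cost: SGD 213603.00

EXW: the seller makes goods available at their premises; the buyer bears all onward costs.
CIF value = EXW price + inland to port + export clearance + origin terminal + freight + insurance = 167853.74 + 835.69 + 177.87 + 915.16 + 3518.09 + 580.22 = 173880.77
Import duty = 20132 × 1.93 = 38854.76
Buyer bears: inland to port 835.69 + export clearance 177.87 + origin terminal 915.16 + freight 3518.09 + insurance 580.22 + delivery 867.47 + duty 38854.76 = 45749.26
Landed cost = invoice 167853.74 + 45749.26 = 213603.00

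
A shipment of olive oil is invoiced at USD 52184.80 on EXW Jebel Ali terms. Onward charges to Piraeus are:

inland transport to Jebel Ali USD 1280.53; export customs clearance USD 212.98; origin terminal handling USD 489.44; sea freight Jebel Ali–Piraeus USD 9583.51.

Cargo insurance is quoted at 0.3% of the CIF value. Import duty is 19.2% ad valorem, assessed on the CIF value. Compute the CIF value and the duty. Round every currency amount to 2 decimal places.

Let C be the CIF value. C = EXW price + pre-shipment costs + freight + 0.3% × C
C − 0.3% × C = 52184.80 + 1280.53 + 212.98 + 489.44 + 9583.51
0.997 × C = 63751.26
C = 63751.26 / 0.997 = 63943.09
Insurance premium = 0.3% × 63943.09 = 191.83
Import duty = 63943.09 × 19.2% = 12277.07

CIF value: USD 63943.09; import duty: USD 12277.07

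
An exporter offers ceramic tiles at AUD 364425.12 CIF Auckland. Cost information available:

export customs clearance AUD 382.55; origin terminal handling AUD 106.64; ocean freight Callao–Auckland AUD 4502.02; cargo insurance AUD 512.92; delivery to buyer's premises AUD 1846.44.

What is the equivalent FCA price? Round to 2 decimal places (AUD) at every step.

FCA price: AUD 359303.54

Not relevant to the conversion: export clearance — on the seller under both CIF and FCA; already in the CIF price and stays in the FCA price. delivery — on the buyer under both terms; not part of either seller's price.
From CIF to FCA, the seller no longer bears: origin terminal, freight, insurance.
FCA price = 364425.12 − 106.64 − 4502.02 − 512.92 = 359303.54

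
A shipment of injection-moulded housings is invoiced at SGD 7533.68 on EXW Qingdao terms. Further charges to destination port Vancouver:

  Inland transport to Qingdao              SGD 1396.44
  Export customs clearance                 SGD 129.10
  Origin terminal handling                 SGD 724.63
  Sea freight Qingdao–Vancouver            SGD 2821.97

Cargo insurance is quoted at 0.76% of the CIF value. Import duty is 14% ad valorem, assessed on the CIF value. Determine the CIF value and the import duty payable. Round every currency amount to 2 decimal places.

Let C be the CIF value. C = EXW price + pre-shipment costs + freight + 0.76% × C
C − 0.76% × C = 7533.68 + 1396.44 + 129.10 + 724.63 + 2821.97
0.9924 × C = 12605.82
C = 12605.82 / 0.9924 = 12702.36
Insurance premium = 0.76% × 12702.36 = 96.54
Import duty = 12702.36 × 14% = 1778.33

CIF value: SGD 12702.36; import duty: SGD 1778.33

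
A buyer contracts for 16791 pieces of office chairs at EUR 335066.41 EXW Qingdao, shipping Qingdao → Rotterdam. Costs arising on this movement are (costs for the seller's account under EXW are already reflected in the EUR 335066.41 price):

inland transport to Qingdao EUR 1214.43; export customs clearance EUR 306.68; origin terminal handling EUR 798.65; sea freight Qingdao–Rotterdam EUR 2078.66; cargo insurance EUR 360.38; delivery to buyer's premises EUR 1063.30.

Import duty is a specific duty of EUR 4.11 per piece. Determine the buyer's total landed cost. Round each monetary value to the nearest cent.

EXW: the seller makes goods available at their premises; the buyer bears all onward costs.
CIF value = EXW price + inland to port + export clearance + origin terminal + freight + insurance = 335066.41 + 1214.43 + 306.68 + 798.65 + 2078.66 + 360.38 = 339825.21
Import duty = 16791 × 4.11 = 69011.01
Buyer bears: inland to port 1214.43 + export clearance 306.68 + origin terminal 798.65 + freight 2078.66 + insurance 360.38 + delivery 1063.30 + duty 69011.01 = 74833.11
Landed cost = invoice 335066.41 + 74833.11 = 409899.52

Total landed cost: EUR 409899.52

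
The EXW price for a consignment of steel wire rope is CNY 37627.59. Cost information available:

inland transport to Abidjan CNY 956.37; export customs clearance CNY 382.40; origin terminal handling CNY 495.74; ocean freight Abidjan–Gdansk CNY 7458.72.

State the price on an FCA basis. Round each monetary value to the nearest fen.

FCA price: CNY 38966.36

Not relevant to the conversion: origin terminal, freight — on the buyer under both terms; not part of either seller's price.
From EXW to FCA, the seller additionally bears: inland to port, export clearance.
FCA price = 37627.59 + 956.37 + 382.40 = 38966.36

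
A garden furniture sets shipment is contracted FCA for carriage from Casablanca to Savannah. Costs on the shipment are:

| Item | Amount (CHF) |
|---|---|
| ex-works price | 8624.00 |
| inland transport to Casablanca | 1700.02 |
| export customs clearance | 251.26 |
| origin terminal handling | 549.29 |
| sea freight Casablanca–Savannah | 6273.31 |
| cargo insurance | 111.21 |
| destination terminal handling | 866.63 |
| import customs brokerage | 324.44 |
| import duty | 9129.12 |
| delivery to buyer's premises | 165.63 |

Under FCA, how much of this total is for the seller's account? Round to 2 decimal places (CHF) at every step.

Seller's account: CHF 10575.28

FCA: the seller delivers export-cleared goods to the carrier; the buyer bears costs from that point.
Seller's account: goods 8624.00 + inland to port 1700.02 + export clearance 251.26 = 10575.28
Buyer's account: origin terminal 549.29 + freight 6273.31 + insurance 111.21 + destination terminal 866.63 + brokerage 324.44 + duty 9129.12 + delivery 165.63 = 17419.63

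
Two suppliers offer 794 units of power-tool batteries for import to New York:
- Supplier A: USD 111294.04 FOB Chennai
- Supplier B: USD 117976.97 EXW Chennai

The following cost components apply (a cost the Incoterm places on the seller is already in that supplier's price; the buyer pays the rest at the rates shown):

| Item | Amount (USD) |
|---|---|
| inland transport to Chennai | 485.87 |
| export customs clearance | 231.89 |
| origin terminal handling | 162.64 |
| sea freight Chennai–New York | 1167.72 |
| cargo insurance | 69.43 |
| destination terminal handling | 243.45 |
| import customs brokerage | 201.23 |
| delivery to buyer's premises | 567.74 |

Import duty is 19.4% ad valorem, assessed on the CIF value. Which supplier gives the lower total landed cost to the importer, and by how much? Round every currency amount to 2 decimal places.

Supplier A (FOB):
CIF value = FOB price + freight + insurance = 111294.04 + 1167.72 + 69.43 = 112531.19
Import duty = 112531.19 × 19.4% = 21831.05
Buyer bears (A): 1167.72 + 69.43 + 243.45 + 201.23 + 567.74 = 2249.57
Landed cost (A) = invoice 111294.04 + 2249.57 + duty 21831.05 = 135374.66
Supplier B (EXW):
CIF value = EXW price + inland to port + export clearance + origin terminal + freight + insurance = 117976.97 + 485.87 + 231.89 + 162.64 + 1167.72 + 69.43 = 120094.52
Import duty = 120094.52 × 19.4% = 23298.34
Buyer bears (B): 485.87 + 231.89 + 162.64 + 1167.72 + 69.43 + 243.45 + 201.23 + 567.74 = 3129.97
Landed cost (B) = invoice 117976.97 + 3129.97 + duty 23298.34 = 144405.28
Difference = |135374.66 − 144405.28| = 9030.62

Supplier A is cheaper by USD 9030.62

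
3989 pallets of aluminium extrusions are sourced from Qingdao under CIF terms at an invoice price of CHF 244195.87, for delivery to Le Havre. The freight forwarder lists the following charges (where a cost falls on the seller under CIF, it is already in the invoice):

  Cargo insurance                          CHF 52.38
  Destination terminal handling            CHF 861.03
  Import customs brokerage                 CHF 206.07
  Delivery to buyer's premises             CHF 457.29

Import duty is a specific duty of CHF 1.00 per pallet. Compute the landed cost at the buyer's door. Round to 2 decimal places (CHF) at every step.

Total landed cost: CHF 249709.26

CIF: the seller pays costs through ocean freight and marine insurance to the destination port.
Already in the invoice (seller's account under CIF): insurance — exclude.
The CIF price already equals the CIF value: 244195.87
Import duty = 3989 × 1.00 = 3989.00
Buyer bears: destination terminal 861.03 + brokerage 206.07 + delivery 457.29 + duty 3989.00 = 5513.39
Landed cost = invoice 244195.87 + 5513.39 = 249709.26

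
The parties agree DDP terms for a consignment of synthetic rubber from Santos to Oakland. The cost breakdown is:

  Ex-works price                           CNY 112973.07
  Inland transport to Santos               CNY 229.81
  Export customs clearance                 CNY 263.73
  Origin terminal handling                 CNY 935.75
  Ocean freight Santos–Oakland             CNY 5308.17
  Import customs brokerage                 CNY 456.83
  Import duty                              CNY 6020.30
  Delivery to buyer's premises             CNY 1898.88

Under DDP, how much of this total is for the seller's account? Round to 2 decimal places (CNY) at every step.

DDP: the seller bears all costs including import duty.
Seller's account: goods 112973.07 + inland to port 229.81 + export clearance 263.73 + origin terminal 935.75 + freight 5308.17 + brokerage 456.83 + duty 6020.30 + delivery 1898.88 = 128086.54
Buyer's account: 0.00

Seller's account: CNY 128086.54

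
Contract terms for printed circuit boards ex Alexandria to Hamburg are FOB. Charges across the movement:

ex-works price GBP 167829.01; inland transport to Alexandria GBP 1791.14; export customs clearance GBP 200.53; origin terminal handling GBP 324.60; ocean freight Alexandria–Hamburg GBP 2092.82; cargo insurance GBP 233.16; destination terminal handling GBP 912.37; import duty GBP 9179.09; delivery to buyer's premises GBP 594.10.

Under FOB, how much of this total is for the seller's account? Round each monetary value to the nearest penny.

FOB: the seller bears costs until goods are on board at the origin port; the buyer bears freight, insurance and all costs thereafter.
Seller's account: goods 167829.01 + inland to port 1791.14 + export clearance 200.53 + origin terminal 324.60 = 170145.28
Buyer's account: freight 2092.82 + insurance 233.16 + destination terminal 912.37 + duty 9179.09 + delivery 594.10 = 13011.54

Seller's account: GBP 170145.28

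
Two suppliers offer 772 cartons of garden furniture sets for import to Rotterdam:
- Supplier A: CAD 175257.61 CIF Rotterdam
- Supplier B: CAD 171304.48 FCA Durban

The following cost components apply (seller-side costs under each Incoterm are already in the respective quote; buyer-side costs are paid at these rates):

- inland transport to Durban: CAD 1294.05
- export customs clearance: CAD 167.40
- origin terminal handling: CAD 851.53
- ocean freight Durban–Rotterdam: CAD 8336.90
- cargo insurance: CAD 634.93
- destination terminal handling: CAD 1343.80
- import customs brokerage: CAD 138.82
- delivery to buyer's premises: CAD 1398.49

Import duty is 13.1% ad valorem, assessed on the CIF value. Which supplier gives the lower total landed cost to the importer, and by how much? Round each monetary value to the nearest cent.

Supplier A is cheaper by CAD 6639.23

Supplier A (CIF):
The CIF price already equals the CIF value: 175257.61
Import duty = 175257.61 × 13.1% = 22958.75
Buyer bears (A): 1343.80 + 138.82 + 1398.49 = 2881.11
Landed cost (A) = invoice 175257.61 + 2881.11 + duty 22958.75 = 201097.47
Supplier B (FCA):
CIF value = FCA price + origin terminal + freight + insurance = 171304.48 + 851.53 + 8336.90 + 634.93 = 181127.84
Import duty = 181127.84 × 13.1% = 23727.75
Buyer bears (B): 851.53 + 8336.90 + 634.93 + 1343.80 + 138.82 + 1398.49 = 12704.47
Landed cost (B) = invoice 171304.48 + 12704.47 + duty 23727.75 = 207736.70
Difference = |201097.47 − 207736.70| = 6639.23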